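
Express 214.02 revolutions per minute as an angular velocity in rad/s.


omega = RPM * 2 * pi / 60
omega = 214.02 * 2 * 3.14159 / 60
omega = 1344.7273 / 60 = 22.4121 rad/s

22.4121 rad/s


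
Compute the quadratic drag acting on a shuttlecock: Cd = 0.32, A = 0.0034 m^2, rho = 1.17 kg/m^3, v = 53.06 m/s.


Fd = 0.5 * Cd * rho * A * v^2
Fd = 0.5 * 0.32 * 1.17 * 0.0034 * 53.06^2
v^2 = 2815.3636
Fd = 0.5 * 0.32 * 1.17 * 0.0034 * 2815.3636 = 1.7919 N

1.7919 N


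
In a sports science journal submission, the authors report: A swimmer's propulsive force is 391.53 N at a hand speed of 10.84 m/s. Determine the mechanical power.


P = F * v
P = 391.53 * 10.84
P = 4244.1852 W

4244.1852 W


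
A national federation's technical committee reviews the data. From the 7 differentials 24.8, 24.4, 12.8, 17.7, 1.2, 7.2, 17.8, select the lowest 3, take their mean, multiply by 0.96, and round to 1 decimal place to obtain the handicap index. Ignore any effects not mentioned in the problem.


All differentials: 24.8, 24.4, 12.8, 17.7, 1.2, 7.2, 17.8
Sorted: 1.2, 7.2, 12.8, 17.7, 17.8, 24.4, 24.8
Best 3: 1.2, 7.2, 12.8
Average of best = 21.2 / 3 = 7.0667
Raw index = 7.0667 * 0.96 = 6.784
Handicap index = round(6.784, 1) = 6.8

6.8


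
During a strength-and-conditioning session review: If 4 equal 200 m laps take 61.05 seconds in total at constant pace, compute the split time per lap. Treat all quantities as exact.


Split time = total_time / n_laps = 61.05 / 4
Split time = 15.2625 s per lap

15.2625 s


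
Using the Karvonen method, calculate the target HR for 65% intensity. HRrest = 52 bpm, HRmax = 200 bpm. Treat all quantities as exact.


Target = HRrest + pct*(HRmax - HRrest)
Heart rate reserve = HRmax - HRrest = 200 - 52 = 148 bpm
Fraction = 65% = 0.65
Target = 52 + 0.65 * 148
Target = 52 + 96.2 = 148.2 bpm

148.2 bpm


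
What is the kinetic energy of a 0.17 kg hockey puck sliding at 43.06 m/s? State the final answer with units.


KE = 0.5 * m * v^2
KE = 0.5 * 0.17 * 43.06^2
KE = 0.5 * 0.17 * 1854.1636 = 157.6039 J

157.6039 J


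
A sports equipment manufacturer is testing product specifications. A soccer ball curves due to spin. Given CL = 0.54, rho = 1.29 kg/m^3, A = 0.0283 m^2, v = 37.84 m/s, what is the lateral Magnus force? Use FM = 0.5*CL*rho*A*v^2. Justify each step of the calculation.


FM = 0.5 * CL * rho * A * v^2
FM = 0.5 * 0.54 * 1.29 * 0.0283 * 37.84^2
v^2 = 1431.8656
FM = 0.5 * 0.54 * 1.29 * 0.0283 * 1431.8656 = 14.1137 N

14.1137 N


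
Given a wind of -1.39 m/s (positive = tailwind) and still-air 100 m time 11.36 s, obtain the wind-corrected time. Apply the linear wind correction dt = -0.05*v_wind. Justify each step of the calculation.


dt = -0.05 * v_wind = -0.05 * -1.39 = 0.0695 s
t_corrected = t_still + dt = 11.36 + (0.0695)
t_corrected = 11.4295 s

11.4295 s


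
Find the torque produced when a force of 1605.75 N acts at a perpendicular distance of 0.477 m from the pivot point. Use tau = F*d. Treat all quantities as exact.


tau = F * d
tau = 1605.75 * 0.477
tau = 765.9427 N*m

765.9427 N*m


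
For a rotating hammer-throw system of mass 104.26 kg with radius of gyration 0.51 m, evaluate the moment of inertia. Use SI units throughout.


I = m * k^2
I = 104.26 * 0.51^2
I = 104.26 * 0.2601 = 27.118 kg*m^2

27.118 kg*m^2


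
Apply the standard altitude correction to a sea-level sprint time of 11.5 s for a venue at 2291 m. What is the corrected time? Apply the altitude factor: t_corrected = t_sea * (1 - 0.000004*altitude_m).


Correction factor = 1 - 0.000004 * 2291 = 0.990836
t_corrected = t_sea * factor = 11.5 * 0.990836
t_corrected = 11.3946 s

11.3946 s


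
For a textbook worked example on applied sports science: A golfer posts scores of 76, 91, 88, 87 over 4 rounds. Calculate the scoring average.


Average = sum / n
Sum = 342
Average = 342 / 4 = 85.5

85.5


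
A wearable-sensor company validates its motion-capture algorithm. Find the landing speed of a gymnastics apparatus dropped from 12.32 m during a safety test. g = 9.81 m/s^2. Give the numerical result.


v = sqrt(2 * g * h)
v = sqrt(2 * 9.81 * 12.32)
v = sqrt(241.7184) = 15.5473 m/s

15.5473 m/s


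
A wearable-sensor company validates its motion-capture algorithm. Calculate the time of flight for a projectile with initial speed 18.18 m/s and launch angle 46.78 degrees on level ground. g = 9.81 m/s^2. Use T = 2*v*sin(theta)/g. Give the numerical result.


T = 2*v*sin(theta)/g
sin(theta) = sin(46.78 deg) = 0.7287
T = 2*18.18*0.7287 / 9.81
T = 26.4966 / 9.81 = 2.701 s

2.701 s


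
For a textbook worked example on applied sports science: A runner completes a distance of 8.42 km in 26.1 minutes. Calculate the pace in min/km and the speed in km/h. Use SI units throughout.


Pace = time / distance = 26.1 min / 8.42 km = 3.0998 min/km
Speed = distance / time_in_hours = 8.42 / 0.435 hr
Speed = 19.3563 km/h

3.0998 min/km, 19.3563 km/h


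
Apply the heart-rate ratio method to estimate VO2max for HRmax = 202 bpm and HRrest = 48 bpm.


VO2max = 15.3 * HRmax / HRrest
VO2max = 15.3 * 202 / 48
VO2max = 3090.6 / 48 = 64.3875 mL/kg/min

64.3875 mL/kg/min


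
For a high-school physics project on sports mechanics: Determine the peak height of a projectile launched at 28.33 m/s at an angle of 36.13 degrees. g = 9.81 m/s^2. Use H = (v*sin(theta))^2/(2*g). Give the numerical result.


H = (v*sin(theta))^2 / (2*g)
vy = v*sin(theta) = 28.33 * sin(36.13 deg) = 16.7039 m/s
H = vy^2 / (2*g) = 279.0208 / (2*9.81)
H = 279.0208 / 19.62 = 14.2212 m

14.2212 m


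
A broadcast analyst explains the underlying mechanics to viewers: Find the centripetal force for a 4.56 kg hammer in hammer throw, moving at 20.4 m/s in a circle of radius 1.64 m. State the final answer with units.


Fc = m * v^2 / r
v^2 = 20.4^2 = 416.16
Fc = 4.56 * 416.16 / 1.64
Fc = 1897.6896 / 1.64 = 1157.1278 N

1157.1278 N


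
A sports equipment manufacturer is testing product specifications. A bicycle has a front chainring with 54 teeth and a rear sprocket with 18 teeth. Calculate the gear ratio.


GR = front_teeth / rear_teeth
GR = 54 / 18
GR = 3

3


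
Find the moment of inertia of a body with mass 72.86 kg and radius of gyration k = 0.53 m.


I = m * k^2
I = 72.86 * 0.53^2
I = 72.86 * 0.2809 = 20.4664 kg*m^2

20.4664 kg*m^2


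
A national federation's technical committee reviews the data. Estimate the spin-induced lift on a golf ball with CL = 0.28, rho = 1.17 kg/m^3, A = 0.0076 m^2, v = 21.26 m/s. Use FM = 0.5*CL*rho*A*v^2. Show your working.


FM = 0.5 * CL * rho * A * v^2
FM = 0.5 * 0.28 * 1.17 * 0.0076 * 21.26^2
v^2 = 451.9876
FM = 0.5 * 0.28 * 1.17 * 0.0076 * 451.9876 = 0.5627 N

0.5627 N


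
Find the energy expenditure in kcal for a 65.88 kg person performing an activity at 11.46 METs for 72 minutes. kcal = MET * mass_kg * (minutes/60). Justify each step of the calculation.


kcal = MET * mass * time_hr
Convert time: 72 min = 1.2 hr
kcal = 11.46 * 65.88 * 1.2
kcal = 905.9818 kcal

905.9818 kcal


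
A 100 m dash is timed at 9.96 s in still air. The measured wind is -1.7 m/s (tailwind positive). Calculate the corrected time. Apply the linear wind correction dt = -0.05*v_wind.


dt = -0.05 * v_wind = -0.05 * -1.7 = 0.085 s
t_corrected = t_still + dt = 9.96 + (0.085)
t_corrected = 10.045 s

10.045 s


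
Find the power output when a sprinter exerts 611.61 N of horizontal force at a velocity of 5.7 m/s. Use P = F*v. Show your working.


P = F * v
P = 611.61 * 5.7
P = 3486.177 W

3486.177 W


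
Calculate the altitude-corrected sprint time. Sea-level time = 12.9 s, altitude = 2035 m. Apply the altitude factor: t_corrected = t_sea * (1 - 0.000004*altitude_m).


Correction factor = 1 - 0.000004 * 2035 = 0.99186
t_corrected = t_sea * factor = 12.9 * 0.99186
t_corrected = 12.795 s

12.795 s


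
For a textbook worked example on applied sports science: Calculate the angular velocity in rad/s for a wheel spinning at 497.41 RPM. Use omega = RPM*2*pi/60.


omega = RPM * 2 * pi / 60
omega = 497.41 * 2 * 3.14159 / 60
omega = 3125.3192 / 60 = 52.0887 rad/s

52.0887 rad/s


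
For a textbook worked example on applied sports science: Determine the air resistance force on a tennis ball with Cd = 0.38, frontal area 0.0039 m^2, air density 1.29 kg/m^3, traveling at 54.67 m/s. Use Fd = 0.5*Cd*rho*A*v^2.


Fd = 0.5 * Cd * rho * A * v^2
Fd = 0.5 * 0.38 * 1.29 * 0.0039 * 54.67^2
v^2 = 2988.8089
Fd = 0.5 * 0.38 * 1.29 * 0.0039 * 2988.8089 = 2.857 N

2.857 N


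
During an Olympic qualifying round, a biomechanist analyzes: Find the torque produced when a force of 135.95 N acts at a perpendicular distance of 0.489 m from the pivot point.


tau = F * d
tau = 135.95 * 0.489
tau = 66.4795 N*m

66.4795 N*m


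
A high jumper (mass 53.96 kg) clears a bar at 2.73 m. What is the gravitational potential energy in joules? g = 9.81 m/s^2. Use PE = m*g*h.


PE = m * g * h
PE = 53.96 * 9.81 * 2.73
PE = 529.3476 * 2.73 = 1445.1189 J

1445.1189 J


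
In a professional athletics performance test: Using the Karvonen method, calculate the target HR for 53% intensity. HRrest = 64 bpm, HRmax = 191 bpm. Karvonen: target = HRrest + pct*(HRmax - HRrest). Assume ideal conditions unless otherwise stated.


Target = HRrest + pct*(HRmax - HRrest)
Heart rate reserve = HRmax - HRrest = 191 - 64 = 127 bpm
Fraction = 53% = 0.53
Target = 64 + 0.53 * 127
Target = 64 + 67.31 = 131.31 bpm

131.31 bpm


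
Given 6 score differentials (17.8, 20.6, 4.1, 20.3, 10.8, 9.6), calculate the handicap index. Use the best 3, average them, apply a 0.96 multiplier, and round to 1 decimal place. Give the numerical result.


All differentials: 17.8, 20.6, 4.1, 20.3, 10.8, 9.6
Sorted: 4.1, 9.6, 10.8, 17.8, 20.3, 20.6
Best 3: 4.1, 9.6, 10.8
Average of best = 24.5 / 3 = 8.1667
Raw index = 8.1667 * 0.96 = 7.84
Handicap index = round(7.84, 1) = 7.8

7.8


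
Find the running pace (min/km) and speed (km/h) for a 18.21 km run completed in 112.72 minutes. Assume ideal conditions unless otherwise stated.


Pace = time / distance = 112.72 min / 18.21 km = 6.19 min/km
Speed = distance / time_in_hours = 18.21 / 1.8787 hr
Speed = 9.693 km/h

6.19 min/km, 9.693 km/h


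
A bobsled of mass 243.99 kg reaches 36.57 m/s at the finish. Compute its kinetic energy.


KE = 0.5 * m * v^2
KE = 0.5 * 243.99 * 36.57^2
KE = 0.5 * 243.99 * 1337.3649 = 163151.831 J

163151.831 J


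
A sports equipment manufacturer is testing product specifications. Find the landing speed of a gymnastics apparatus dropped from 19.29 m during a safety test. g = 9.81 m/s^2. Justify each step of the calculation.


v = sqrt(2 * g * h)
v = sqrt(2 * 9.81 * 19.29)
v = sqrt(378.4698) = 19.4543 m/s

19.4543 m/s


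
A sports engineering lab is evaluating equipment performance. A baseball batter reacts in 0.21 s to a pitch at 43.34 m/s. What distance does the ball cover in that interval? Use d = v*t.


d = v * t
d = 43.34 * 0.21
d = 9.1014 m

9.1014 m


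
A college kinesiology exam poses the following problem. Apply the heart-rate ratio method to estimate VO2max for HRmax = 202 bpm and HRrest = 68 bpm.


VO2max = 15.3 * HRmax / HRrest
VO2max = 15.3 * 202 / 68
VO2max = 3090.6 / 68 = 45.45 mL/kg/min

45.45 mL/kg/min


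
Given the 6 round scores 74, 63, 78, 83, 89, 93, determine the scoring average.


Average = sum / n
Sum = 480
Average = 480 / 6 = 80

80


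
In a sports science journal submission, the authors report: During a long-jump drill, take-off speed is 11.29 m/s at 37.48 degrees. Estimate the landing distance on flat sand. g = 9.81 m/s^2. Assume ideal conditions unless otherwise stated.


R = v^2 * sin(2*theta) / g
Convert angle to radians: theta = 37.48 deg = 0.6541 rad
sin(2*theta) = sin(1.3083) = 0.9657
R = 11.29^2 * 0.9657 / 9.81
R = 127.4641 * 0.9657 / 9.81 = 12.5482 m

12.5482 m


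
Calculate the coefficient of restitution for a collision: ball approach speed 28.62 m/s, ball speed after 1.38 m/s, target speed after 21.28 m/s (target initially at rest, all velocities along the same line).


e = (v2_after - v1_after) / (v1_before - v2_before)
Numerator = 21.28 - 1.38 = 19.9
Denominator = 28.62 - 0 = 28.62
e = 19.9 / 28.62 = 0.6953

0.6953


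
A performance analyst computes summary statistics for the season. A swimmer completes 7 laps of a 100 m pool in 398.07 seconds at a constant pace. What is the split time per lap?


Split time = total_time / n_laps = 398.07 / 7
Split time = 56.8671 s per lap

56.8671 s


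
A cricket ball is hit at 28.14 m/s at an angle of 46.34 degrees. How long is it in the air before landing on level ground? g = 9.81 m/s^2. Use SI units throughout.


T = 2*v*sin(theta)/g
sin(theta) = sin(46.34 deg) = 0.7234
T = 2*28.14*0.7234 / 9.81
T = 40.7157 / 9.81 = 4.1504 s

4.1504 s


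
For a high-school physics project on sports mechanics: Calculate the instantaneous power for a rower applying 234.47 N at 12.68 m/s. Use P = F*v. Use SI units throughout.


P = F * v
P = 234.47 * 12.68
P = 2973.0796 W

2973.0796 W


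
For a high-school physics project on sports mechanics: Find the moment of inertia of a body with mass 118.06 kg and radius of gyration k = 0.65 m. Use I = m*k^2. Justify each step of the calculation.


I = m * k^2
I = 118.06 * 0.65^2
I = 118.06 * 0.4225 = 49.8804 kg*m^2

49.8804 kg*m^2


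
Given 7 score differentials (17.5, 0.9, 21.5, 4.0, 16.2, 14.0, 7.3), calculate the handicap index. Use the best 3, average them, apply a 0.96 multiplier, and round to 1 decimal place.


All differentials: 17.5, 0.9, 21.5, 4.0, 16.2, 14.0, 7.3
Sorted: 0.9, 4.0, 7.3, 14.0, 16.2, 17.5, 21.5
Best 3: 0.9, 4.0, 7.3
Average of best = 12.2 / 3 = 4.0667
Raw index = 4.0667 * 0.96 = 3.904
Handicap index = round(3.904, 1) = 3.9

3.9


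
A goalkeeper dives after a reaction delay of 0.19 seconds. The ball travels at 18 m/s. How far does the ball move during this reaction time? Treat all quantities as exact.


d = v * t
d = 18 * 0.19
d = 3.42 m

3.42 m


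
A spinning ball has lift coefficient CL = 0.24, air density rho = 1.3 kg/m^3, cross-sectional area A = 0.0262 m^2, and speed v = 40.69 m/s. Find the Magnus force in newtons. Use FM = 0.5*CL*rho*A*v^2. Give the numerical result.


FM = 0.5 * CL * rho * A * v^2
FM = 0.5 * 0.24 * 1.3 * 0.0262 * 40.69^2
v^2 = 1655.6761
FM = 0.5 * 0.24 * 1.3 * 0.0262 * 1655.6761 = 6.7671 N

6.7671 N


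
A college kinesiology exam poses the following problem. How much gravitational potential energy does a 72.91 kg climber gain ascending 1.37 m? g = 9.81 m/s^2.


PE = m * g * h
PE = 72.91 * 9.81 * 1.37
PE = 715.2471 * 1.37 = 979.8885 J

979.8885 J


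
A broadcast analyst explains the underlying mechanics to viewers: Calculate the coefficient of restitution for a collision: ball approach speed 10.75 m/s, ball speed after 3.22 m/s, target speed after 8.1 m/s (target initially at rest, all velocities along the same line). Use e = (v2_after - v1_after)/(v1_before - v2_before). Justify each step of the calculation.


e = (v2_after - v1_after) / (v1_before - v2_before)
Numerator = 8.1 - 3.22 = 4.88
Denominator = 10.75 - 0 = 10.75
e = 4.88 / 10.75 = 0.454

0.454


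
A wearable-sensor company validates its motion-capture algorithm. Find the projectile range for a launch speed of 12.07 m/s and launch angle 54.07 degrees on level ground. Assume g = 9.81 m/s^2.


R = v^2 * sin(2*theta) / g
Convert angle to radians: theta = 54.07 deg = 0.9437 rad
sin(2*theta) = sin(1.8874) = 0.9503
R = 12.07^2 * 0.9503 / 9.81
R = 145.6849 * 0.9503 / 9.81 = 14.1126 m

14.1126 m


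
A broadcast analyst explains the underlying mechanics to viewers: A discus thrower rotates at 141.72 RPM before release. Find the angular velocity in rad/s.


omega = RPM * 2 * pi / 60
omega = 141.72 * 2 * 3.14159 / 60
omega = 890.453 / 60 = 14.8409 rad/s

14.8409 rad/s


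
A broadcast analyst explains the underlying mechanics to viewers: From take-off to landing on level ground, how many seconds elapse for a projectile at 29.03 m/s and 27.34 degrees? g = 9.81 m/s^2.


T = 2*v*sin(theta)/g
sin(theta) = sin(27.34 deg) = 0.4593
T = 2*29.03*0.4593 / 9.81
T = 26.6652 / 9.81 = 2.7182 s

2.7182 s


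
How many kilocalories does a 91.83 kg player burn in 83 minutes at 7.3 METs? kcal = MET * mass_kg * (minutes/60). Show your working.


kcal = MET * mass * time_hr
Convert time: 83 min = 1.3833 hr
kcal = 7.3 * 91.83 * 1.3833
kcal = 927.3299 kcal

927.3299 kcal


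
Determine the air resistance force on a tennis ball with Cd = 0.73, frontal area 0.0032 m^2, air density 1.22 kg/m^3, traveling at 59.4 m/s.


Fd = 0.5 * Cd * rho * A * v^2
Fd = 0.5 * 0.73 * 1.22 * 0.0032 * 59.4^2
v^2 = 3528.36
Fd = 0.5 * 0.73 * 1.22 * 0.0032 * 3528.36 = 5.0278 N

5.0278 N


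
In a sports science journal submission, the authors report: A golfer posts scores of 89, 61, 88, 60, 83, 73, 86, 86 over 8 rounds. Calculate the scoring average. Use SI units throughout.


Average = sum / n
Sum = 626
Average = 626 / 8 = 78.25

78.25


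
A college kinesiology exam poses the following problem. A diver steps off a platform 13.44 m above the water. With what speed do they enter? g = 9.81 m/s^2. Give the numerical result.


v = sqrt(2 * g * h)
v = sqrt(2 * 9.81 * 13.44)
v = sqrt(263.6928) = 16.2386 m/s

16.2386 m/s


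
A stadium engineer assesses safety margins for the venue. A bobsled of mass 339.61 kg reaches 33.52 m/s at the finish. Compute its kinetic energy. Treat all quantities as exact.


KE = 0.5 * m * v^2
KE = 0.5 * 339.61 * 33.52^2
KE = 0.5 * 339.61 * 1123.5904 = 190791.2679 J

190791.2679 J


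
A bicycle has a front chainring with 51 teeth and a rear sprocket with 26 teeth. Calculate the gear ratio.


GR = front_teeth / rear_teeth
GR = 51 / 26
GR = 1.9615

1.9615


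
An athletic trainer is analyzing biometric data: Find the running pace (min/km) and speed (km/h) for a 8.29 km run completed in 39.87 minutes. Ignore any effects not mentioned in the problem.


Pace = time / distance = 39.87 min / 8.29 km = 4.8094 min/km
Speed = distance / time_in_hours = 8.29 / 0.6645 hr
Speed = 12.4755 km/h

4.8094 min/km, 12.4755 km/h


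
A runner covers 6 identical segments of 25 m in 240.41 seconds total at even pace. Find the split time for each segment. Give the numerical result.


Split time = total_time / n_laps = 240.41 / 6
Split time = 40.0683 s per lap

40.0683 s


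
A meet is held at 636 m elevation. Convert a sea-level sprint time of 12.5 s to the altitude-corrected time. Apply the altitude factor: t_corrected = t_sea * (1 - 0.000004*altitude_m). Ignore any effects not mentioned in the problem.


Correction factor = 1 - 0.000004 * 636 = 0.997456
t_corrected = t_sea * factor = 12.5 * 0.997456
t_corrected = 12.4682 s

12.4682 s


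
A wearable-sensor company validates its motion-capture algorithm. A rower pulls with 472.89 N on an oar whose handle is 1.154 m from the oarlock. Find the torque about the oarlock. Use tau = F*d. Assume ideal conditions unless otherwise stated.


tau = F * d
tau = 472.89 * 1.154
tau = 545.7151 N*m

545.7151 N*m


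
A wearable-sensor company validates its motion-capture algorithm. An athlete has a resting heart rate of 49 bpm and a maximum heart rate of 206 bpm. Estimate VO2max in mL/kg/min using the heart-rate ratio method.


VO2max = 15.3 * HRmax / HRrest
VO2max = 15.3 * 206 / 49
VO2max = 3151.8 / 49 = 64.3224 mL/kg/min

64.3224 mL/kg/min


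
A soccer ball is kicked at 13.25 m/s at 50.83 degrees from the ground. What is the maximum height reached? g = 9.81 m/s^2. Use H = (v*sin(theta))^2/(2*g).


H = (v*sin(theta))^2 / (2*g)
vy = v*sin(theta) = 13.25 * sin(50.83 deg) = 10.2724 m/s
H = vy^2 / (2*g) = 105.5222 / (2*9.81)
H = 105.5222 / 19.62 = 5.3783 m

5.3783 m


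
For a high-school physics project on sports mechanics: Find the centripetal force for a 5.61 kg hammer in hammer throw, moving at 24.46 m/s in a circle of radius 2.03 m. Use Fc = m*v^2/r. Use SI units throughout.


Fc = m * v^2 / r
v^2 = 24.46^2 = 598.2916
Fc = 5.61 * 598.2916 / 2.03
Fc = 3356.4159 / 2.03 = 1653.4068 N

1653.4068 N


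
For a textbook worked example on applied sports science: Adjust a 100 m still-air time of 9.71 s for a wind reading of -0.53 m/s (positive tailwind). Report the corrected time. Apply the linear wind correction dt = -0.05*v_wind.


dt = -0.05 * v_wind = -0.05 * -0.53 = 0.0265 s
t_corrected = t_still + dt = 9.71 + (0.0265)
t_corrected = 9.7365 s

9.7365 s


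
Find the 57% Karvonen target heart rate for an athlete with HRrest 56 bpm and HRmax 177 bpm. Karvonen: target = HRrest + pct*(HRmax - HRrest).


Target = HRrest + pct*(HRmax - HRrest)
Heart rate reserve = HRmax - HRrest = 177 - 56 = 121 bpm
Fraction = 57% = 0.57
Target = 56 + 0.57 * 121
Target = 56 + 68.97 = 124.97 bpm

124.97 bpm


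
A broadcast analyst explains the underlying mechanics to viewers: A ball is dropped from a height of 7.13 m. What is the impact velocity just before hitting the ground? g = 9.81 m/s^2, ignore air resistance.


v = sqrt(2 * g * h)
v = sqrt(2 * 9.81 * 7.13)
v = sqrt(139.8906) = 11.8275 m/s

11.8275 m/s


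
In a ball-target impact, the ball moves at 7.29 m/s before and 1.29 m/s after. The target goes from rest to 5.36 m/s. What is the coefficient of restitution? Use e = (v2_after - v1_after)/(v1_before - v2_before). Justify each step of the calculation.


e = (v2_after - v1_after) / (v1_before - v2_before)
Numerator = 5.36 - 1.29 = 4.07
Denominator = 7.29 - 0 = 7.29
e = 4.07 / 7.29 = 0.5583

0.5583


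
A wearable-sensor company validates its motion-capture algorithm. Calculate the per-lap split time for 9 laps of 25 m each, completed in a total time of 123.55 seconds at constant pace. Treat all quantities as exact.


Split time = total_time / n_laps = 123.55 / 9
Split time = 13.7278 s per lap

13.7278 s


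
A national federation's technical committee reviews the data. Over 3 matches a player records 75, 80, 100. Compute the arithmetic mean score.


Average = sum / n
Sum = 255
Average = 255 / 3 = 85

85


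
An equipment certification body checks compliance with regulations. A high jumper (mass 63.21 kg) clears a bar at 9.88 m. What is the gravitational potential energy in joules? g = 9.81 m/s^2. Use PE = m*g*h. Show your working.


PE = m * g * h
PE = 63.21 * 9.81 * 9.88
PE = 620.0901 * 9.88 = 6126.4902 J

6126.4902 J


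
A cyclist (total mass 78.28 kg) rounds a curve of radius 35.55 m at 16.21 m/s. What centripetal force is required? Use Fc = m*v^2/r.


Fc = m * v^2 / r
v^2 = 16.21^2 = 262.7641
Fc = 78.28 * 262.7641 / 35.55
Fc = 20569.1737 / 35.55 = 578.5984 N

578.5984 N


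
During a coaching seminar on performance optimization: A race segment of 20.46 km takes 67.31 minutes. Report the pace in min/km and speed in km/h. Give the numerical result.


Pace = time / distance = 67.31 min / 20.46 km = 3.2898 min/km
Speed = distance / time_in_hours = 20.46 / 1.1218 hr
Speed = 18.238 km/h

3.2898 min/km, 18.238 km/h


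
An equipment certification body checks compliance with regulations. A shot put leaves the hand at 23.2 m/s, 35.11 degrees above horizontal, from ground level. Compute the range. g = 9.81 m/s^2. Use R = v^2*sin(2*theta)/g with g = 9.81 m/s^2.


R = v^2 * sin(2*theta) / g
Convert angle to radians: theta = 35.11 deg = 0.6128 rad
sin(2*theta) = sin(1.2256) = 0.941
R = 23.2^2 * 0.941 / 9.81
R = 538.24 * 0.941 / 9.81 = 51.6293 m

51.6293 m


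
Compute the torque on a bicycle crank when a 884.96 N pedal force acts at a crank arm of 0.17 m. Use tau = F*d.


tau = F * d
tau = 884.96 * 0.17
tau = 150.4432 N*m

150.4432 N*m


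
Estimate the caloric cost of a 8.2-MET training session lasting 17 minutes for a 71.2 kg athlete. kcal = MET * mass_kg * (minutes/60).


kcal = MET * mass * time_hr
Convert time: 17 min = 0.2833 hr
kcal = 8.2 * 71.2 * 0.2833
kcal = 165.4213 kcal

165.4213 kcal


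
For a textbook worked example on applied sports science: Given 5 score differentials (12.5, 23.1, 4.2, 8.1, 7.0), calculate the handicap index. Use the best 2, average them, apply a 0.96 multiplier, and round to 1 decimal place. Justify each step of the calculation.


All differentials: 12.5, 23.1, 4.2, 8.1, 7.0
Sorted: 4.2, 7.0, 8.1, 12.5, 23.1
Best 2: 4.2, 7.0
Average of best = 11.2 / 2 = 5.6
Raw index = 5.6 * 0.96 = 5.376
Handicap index = round(5.376, 1) = 5.4

5.4


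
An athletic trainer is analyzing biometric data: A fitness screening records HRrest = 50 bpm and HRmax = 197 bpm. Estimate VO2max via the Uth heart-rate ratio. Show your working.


VO2max = 15.3 * HRmax / HRrest
VO2max = 15.3 * 197 / 50
VO2max = 3014.1 / 50 = 60.282 mL/kg/min

60.282 mL/kg/min


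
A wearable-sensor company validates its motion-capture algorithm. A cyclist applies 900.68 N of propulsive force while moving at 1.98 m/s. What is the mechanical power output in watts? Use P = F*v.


P = F * v
P = 900.68 * 1.98
P = 1783.3464 W

1783.3464 W


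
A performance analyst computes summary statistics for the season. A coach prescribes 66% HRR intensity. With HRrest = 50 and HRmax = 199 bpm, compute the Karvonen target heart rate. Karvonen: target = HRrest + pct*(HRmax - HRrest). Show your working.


Target = HRrest + pct*(HRmax - HRrest)
Heart rate reserve = HRmax - HRrest = 199 - 50 = 149 bpm
Fraction = 66% = 0.66
Target = 50 + 0.66 * 149
Target = 50 + 98.34 = 148.34 bpm

148.34 bpm


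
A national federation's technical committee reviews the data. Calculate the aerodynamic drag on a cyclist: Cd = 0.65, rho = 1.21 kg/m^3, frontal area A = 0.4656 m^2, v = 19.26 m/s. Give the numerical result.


Fd = 0.5 * Cd * rho * A * v^2
Fd = 0.5 * 0.65 * 1.21 * 0.4656 * 19.26^2
v^2 = 370.9476
Fd = 0.5 * 0.65 * 1.21 * 0.4656 * 370.9476 = 67.9195 N

67.9195 N


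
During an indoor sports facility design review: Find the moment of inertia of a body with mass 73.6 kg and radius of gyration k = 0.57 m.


I = m * k^2
I = 73.6 * 0.57^2
I = 73.6 * 0.3249 = 23.9126 kg*m^2

23.9126 kg*m^2


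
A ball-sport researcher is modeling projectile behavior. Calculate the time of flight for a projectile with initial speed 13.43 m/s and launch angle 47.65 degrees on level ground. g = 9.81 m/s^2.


T = 2*v*sin(theta)/g
sin(theta) = sin(47.65 deg) = 0.739
T = 2*13.43*0.739 / 9.81
T = 19.8507 / 9.81 = 2.0235 s

2.0235 s


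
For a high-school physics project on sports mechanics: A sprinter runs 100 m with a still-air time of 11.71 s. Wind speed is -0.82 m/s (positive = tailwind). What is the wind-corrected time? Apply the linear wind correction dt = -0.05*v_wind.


dt = -0.05 * v_wind = -0.05 * -0.82 = 0.041 s
t_corrected = t_still + dt = 11.71 + (0.041)
t_corrected = 11.751 s

11.751 s


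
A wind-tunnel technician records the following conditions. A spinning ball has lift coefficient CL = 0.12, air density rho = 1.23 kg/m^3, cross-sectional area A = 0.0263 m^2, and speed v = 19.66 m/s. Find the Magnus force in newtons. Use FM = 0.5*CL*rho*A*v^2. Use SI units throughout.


FM = 0.5 * CL * rho * A * v^2
FM = 0.5 * 0.12 * 1.23 * 0.0263 * 19.66^2
v^2 = 386.5156
FM = 0.5 * 0.12 * 1.23 * 0.0263 * 386.5156 = 0.7502 N

0.7502 N


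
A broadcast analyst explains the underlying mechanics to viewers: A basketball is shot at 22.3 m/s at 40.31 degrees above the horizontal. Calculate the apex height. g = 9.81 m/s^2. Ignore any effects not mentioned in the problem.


H = (v*sin(theta))^2 / (2*g)
vy = v*sin(theta) = 22.3 * sin(40.31 deg) = 14.4264 m/s
H = vy^2 / (2*g) = 208.1204 / (2*9.81)
H = 208.1204 / 19.62 = 10.6076 m

10.6076 m


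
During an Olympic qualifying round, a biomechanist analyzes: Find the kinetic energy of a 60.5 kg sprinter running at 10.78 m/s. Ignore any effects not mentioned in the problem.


KE = 0.5 * m * v^2
KE = 0.5 * 60.5 * 10.78^2
KE = 0.5 * 60.5 * 116.2084 = 3515.3041 J

3515.3041 J


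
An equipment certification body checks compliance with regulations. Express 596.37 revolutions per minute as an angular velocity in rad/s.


omega = RPM * 2 * pi / 60
omega = 596.37 * 2 * 3.14159 / 60
omega = 3747.1032 / 60 = 62.4517 rad/s

62.4517 rad/s


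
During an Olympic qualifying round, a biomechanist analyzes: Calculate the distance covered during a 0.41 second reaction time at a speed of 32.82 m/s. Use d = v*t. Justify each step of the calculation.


d = v * t
d = 32.82 * 0.41
d = 13.4562 m

13.4562 m


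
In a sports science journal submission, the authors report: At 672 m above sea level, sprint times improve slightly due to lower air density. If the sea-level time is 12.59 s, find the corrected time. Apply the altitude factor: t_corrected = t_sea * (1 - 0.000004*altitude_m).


Correction factor = 1 - 0.000004 * 672 = 0.997312
t_corrected = t_sea * factor = 12.59 * 0.997312
t_corrected = 12.5562 s

12.5562 s


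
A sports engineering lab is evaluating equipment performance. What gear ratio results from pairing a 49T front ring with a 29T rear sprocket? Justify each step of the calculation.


GR = front_teeth / rear_teeth
GR = 49 / 29
GR = 1.6897

1.6897


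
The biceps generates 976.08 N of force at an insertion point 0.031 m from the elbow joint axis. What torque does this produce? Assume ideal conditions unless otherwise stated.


tau = F * d
tau = 976.08 * 0.031
tau = 30.2585 N*m

30.2585 N*m


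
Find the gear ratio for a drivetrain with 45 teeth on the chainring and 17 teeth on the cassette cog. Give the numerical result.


GR = front_teeth / rear_teeth
GR = 45 / 17
GR = 2.6471

2.6471


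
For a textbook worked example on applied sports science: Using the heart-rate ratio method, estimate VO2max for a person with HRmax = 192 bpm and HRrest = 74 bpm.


VO2max = 15.3 * HRmax / HRrest
VO2max = 15.3 * 192 / 74
VO2max = 2937.6 / 74 = 39.6973 mL/kg/min

39.6973 mL/kg/min


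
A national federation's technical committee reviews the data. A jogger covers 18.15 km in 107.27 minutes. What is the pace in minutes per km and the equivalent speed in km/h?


Pace = time / distance = 107.27 min / 18.15 km = 5.9102 min/km
Speed = distance / time_in_hours = 18.15 / 1.7878 hr
Speed = 10.152 km/h

5.9102 min/km, 10.152 km/h


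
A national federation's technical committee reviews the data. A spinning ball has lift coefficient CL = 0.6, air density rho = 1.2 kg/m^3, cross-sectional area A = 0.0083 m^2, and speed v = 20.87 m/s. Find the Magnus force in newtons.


FM = 0.5 * CL * rho * A * v^2
FM = 0.5 * 0.6 * 1.2 * 0.0083 * 20.87^2
v^2 = 435.5569
FM = 0.5 * 0.6 * 1.2 * 0.0083 * 435.5569 = 1.3014 N

1.3014 N


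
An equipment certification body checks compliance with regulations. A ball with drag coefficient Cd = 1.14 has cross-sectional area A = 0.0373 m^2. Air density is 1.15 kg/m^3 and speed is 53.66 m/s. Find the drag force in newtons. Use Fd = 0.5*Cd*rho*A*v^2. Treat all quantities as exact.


Fd = 0.5 * Cd * rho * A * v^2
Fd = 0.5 * 1.14 * 1.15 * 0.0373 * 53.66^2
v^2 = 2879.3956
Fd = 0.5 * 1.14 * 1.15 * 0.0373 * 2879.3956 = 70.4017 N

70.4017 N


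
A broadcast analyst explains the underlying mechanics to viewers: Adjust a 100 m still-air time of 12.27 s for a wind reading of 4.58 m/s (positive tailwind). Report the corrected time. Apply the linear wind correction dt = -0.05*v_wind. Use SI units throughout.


dt = -0.05 * v_wind = -0.05 * 4.58 = -0.229 s
t_corrected = t_still + dt = 12.27 + (-0.229)
t_corrected = 12.041 s

12.041 s


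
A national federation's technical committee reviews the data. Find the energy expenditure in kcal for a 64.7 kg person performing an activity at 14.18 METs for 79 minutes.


kcal = MET * mass * time_hr
Convert time: 79 min = 1.3167 hr
kcal = 14.18 * 64.7 * 1.3167
kcal = 1207.9706 kcal

1207.9706 kcal


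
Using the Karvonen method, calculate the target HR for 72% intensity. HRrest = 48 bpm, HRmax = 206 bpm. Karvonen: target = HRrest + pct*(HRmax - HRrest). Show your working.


Target = HRrest + pct*(HRmax - HRrest)
Heart rate reserve = HRmax - HRrest = 206 - 48 = 158 bpm
Fraction = 72% = 0.72
Target = 48 + 0.72 * 158
Target = 48 + 113.76 = 161.76 bpm

161.76 bpm


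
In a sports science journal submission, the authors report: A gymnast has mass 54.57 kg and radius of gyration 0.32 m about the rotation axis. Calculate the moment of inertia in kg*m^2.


I = m * k^2
I = 54.57 * 0.32^2
I = 54.57 * 0.1024 = 5.588 kg*m^2

5.588 kg*m^2


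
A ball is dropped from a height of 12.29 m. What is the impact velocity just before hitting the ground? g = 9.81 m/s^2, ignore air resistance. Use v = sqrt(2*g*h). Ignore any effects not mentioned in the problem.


v = sqrt(2 * g * h)
v = sqrt(2 * 9.81 * 12.29)
v = sqrt(241.1298) = 15.5284 m/s

15.5284 m/s


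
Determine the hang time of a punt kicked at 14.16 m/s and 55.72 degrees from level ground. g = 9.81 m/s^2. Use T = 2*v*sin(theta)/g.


T = 2*v*sin(theta)/g
sin(theta) = sin(55.72 deg) = 0.8263
T = 2*14.16*0.8263 / 9.81
T = 23.4007 / 9.81 = 2.3854 s

2.3854 s


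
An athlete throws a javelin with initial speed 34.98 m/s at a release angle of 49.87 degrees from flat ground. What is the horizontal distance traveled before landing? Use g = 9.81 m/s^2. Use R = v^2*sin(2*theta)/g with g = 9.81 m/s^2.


R = v^2 * sin(2*theta) / g
Convert angle to radians: theta = 49.87 deg = 0.8704 rad
sin(2*theta) = sin(1.7408) = 0.9856
R = 34.98^2 * 0.9856 / 9.81
R = 1223.6004 * 0.9856 / 9.81 = 122.932 m

122.932 m


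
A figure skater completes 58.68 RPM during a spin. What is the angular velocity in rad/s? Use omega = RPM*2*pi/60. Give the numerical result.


omega = RPM * 2 * pi / 60
omega = 58.68 * 2 * 3.14159 / 60
omega = 368.6973 / 60 = 6.145 rad/s

6.145 rad/s


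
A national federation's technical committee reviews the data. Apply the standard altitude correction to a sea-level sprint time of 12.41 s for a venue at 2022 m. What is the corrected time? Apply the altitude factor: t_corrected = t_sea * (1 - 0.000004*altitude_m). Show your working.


Correction factor = 1 - 0.000004 * 2022 = 0.991912
t_corrected = t_sea * factor = 12.41 * 0.991912
t_corrected = 12.3096 s

12.3096 s


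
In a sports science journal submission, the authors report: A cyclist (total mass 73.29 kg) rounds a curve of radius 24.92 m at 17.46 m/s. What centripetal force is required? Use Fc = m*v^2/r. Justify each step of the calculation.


Fc = m * v^2 / r
v^2 = 17.46^2 = 304.8516
Fc = 73.29 * 304.8516 / 24.92
Fc = 22342.5738 / 24.92 = 896.572 N

896.572 N


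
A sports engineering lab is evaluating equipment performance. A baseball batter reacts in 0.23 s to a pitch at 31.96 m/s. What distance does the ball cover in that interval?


d = v * t
d = 31.96 * 0.23
d = 7.3508 m

7.3508 m


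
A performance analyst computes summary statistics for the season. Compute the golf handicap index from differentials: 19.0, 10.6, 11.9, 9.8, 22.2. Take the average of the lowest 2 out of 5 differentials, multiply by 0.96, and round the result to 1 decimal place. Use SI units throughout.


All differentials: 19.0, 10.6, 11.9, 9.8, 22.2
Sorted: 9.8, 10.6, 11.9, 19.0, 22.2
Best 2: 9.8, 10.6
Average of best = 20.4 / 2 = 10.2
Raw index = 10.2 * 0.96 = 9.792
Handicap index = round(9.792, 1) = 9.8

9.8


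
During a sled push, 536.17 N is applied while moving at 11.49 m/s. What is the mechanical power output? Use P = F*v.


P = F * v
P = 536.17 * 11.49
P = 6160.5933 W

6160.5933 W


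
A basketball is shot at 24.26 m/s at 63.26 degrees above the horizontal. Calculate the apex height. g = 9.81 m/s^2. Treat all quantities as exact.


H = (v*sin(theta))^2 / (2*g)
vy = v*sin(theta) = 24.26 * sin(63.26 deg) = 21.6656 m/s
H = vy^2 / (2*g) = 469.3971 / (2*9.81)
H = 469.3971 / 19.62 = 23.9244 m

23.9244 m


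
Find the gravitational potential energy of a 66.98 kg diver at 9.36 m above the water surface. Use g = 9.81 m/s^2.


PE = m * g * h
PE = 66.98 * 9.81 * 9.36
PE = 657.0738 * 9.36 = 6150.2108 J

6150.2108 J


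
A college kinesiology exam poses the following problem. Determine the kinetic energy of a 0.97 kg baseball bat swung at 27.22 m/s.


KE = 0.5 * m * v^2
KE = 0.5 * 0.97 * 27.22^2
KE = 0.5 * 0.97 * 740.9284 = 359.3503 J

359.3503 J


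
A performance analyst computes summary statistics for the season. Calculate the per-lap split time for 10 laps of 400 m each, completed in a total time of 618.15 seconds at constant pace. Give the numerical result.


Split time = total_time / n_laps = 618.15 / 10
Split time = 61.815 s per lap

61.815 s


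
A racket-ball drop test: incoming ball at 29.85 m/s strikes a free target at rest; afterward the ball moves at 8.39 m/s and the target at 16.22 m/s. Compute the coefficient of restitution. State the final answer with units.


e = (v2_after - v1_after) / (v1_before - v2_before)
Numerator = 16.22 - 8.39 = 7.83
Denominator = 29.85 - 0 = 29.85
e = 7.83 / 29.85 = 0.2623

0.2623


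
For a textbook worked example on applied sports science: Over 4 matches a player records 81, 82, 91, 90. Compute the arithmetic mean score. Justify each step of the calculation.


Average = sum / n
Sum = 344
Average = 344 / 4 = 86

86


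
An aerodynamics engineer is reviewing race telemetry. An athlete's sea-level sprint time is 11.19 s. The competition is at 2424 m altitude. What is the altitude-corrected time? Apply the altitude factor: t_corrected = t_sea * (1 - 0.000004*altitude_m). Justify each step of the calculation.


Correction factor = 1 - 0.000004 * 2424 = 0.990304
t_corrected = t_sea * factor = 11.19 * 0.990304
t_corrected = 11.0815 s

11.0815 s


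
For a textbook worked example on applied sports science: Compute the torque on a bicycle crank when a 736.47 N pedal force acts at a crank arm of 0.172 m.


tau = F * d
tau = 736.47 * 0.172
tau = 126.6728 N*m

126.6728 N*m


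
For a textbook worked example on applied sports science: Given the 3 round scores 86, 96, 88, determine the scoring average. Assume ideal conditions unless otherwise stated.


Average = sum / n
Sum = 270
Average = 270 / 3 = 90

90


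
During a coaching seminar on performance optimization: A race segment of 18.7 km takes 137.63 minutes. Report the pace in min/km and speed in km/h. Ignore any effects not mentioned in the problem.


Pace = time / distance = 137.63 min / 18.7 km = 7.3599 min/km
Speed = distance / time_in_hours = 18.7 / 2.2938 hr
Speed = 8.1523 km/h

7.3599 min/km, 8.1523 km/h


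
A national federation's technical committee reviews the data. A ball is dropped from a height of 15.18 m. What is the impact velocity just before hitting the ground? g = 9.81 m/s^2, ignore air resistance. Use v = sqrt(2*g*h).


v = sqrt(2 * g * h)
v = sqrt(2 * 9.81 * 15.18)
v = sqrt(297.8316) = 17.2578 m/s

17.2578 m/s


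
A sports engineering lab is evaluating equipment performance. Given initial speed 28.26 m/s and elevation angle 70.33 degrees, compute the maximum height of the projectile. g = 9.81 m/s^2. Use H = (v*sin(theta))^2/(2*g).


H = (v*sin(theta))^2 / (2*g)
vy = v*sin(theta) = 28.26 * sin(70.33 deg) = 26.6109 m/s
H = vy^2 / (2*g) = 708.1422 / (2*9.81)
H = 708.1422 / 19.62 = 36.0929 m

36.0929 m


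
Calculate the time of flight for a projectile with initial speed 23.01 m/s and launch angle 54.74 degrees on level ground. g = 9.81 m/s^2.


T = 2*v*sin(theta)/g
sin(theta) = sin(54.74 deg) = 0.8165
T = 2*23.01*0.8165 / 9.81
T = 37.5772 / 9.81 = 3.8305 s

3.8305 s


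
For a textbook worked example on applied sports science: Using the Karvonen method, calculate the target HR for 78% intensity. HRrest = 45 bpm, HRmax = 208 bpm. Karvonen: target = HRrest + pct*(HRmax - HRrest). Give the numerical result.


Target = HRrest + pct*(HRmax - HRrest)
Heart rate reserve = HRmax - HRrest = 208 - 45 = 163 bpm
Fraction = 78% = 0.78
Target = 45 + 0.78 * 163
Target = 45 + 127.14 = 172.14 bpm

172.14 bpm


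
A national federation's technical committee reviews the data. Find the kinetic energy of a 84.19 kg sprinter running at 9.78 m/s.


KE = 0.5 * m * v^2
KE = 0.5 * 84.19 * 9.78^2
KE = 0.5 * 84.19 * 95.6484 = 4026.3194 J

4026.3194 J
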